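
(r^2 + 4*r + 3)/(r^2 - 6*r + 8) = (r^2 + 4*r + 3)/(r^2 - 6*r + 8)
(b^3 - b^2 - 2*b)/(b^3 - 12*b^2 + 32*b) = (b^2 - b - 2)/(b^2 - 12*b + 32)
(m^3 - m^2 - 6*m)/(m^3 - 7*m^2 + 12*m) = (m + 2)/(m - 4)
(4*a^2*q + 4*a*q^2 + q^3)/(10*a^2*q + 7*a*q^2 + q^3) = (2*a + q)/(5*a + q)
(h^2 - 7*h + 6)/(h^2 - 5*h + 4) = (h - 6)/(h - 4)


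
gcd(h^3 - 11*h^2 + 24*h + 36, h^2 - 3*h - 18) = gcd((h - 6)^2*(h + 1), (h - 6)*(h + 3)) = h - 6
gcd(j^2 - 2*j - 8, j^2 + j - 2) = j + 2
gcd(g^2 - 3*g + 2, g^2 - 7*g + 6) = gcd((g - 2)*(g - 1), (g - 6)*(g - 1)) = g - 1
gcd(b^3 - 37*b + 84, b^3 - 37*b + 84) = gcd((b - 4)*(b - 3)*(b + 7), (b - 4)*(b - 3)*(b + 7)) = b^3 - 37*b + 84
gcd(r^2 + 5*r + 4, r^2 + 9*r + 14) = 1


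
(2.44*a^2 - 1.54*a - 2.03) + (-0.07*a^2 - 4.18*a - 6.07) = 2.37*a^2 - 5.72*a - 8.1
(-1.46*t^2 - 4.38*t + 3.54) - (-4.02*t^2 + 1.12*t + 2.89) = 2.56*t^2 - 5.5*t + 0.65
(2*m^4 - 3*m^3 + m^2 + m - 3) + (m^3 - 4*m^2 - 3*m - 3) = 2*m^4 - 2*m^3 - 3*m^2 - 2*m - 6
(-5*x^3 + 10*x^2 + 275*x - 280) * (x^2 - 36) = -5*x^5 + 10*x^4 + 455*x^3 - 640*x^2 - 9900*x + 10080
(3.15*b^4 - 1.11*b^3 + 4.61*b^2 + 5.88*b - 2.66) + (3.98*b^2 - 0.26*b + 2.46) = 3.15*b^4 - 1.11*b^3 + 8.59*b^2 + 5.62*b - 0.2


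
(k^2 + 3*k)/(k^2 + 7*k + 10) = k*(k + 3)/(k^2 + 7*k + 10)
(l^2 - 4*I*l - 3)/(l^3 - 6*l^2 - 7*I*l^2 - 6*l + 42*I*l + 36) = (l - 3*I)/(l^2 - 6*l*(1 + I) + 36*I)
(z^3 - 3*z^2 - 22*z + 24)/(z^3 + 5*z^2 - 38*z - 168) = (z - 1)/(z + 7)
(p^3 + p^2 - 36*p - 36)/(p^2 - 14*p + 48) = (p^2 + 7*p + 6)/(p - 8)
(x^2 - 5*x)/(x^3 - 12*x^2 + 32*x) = (x - 5)/(x^2 - 12*x + 32)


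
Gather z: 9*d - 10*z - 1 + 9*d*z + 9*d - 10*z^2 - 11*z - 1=18*d - 10*z^2 + z*(9*d - 21) - 2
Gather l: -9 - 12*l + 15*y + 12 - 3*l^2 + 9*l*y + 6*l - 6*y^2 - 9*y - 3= -3*l^2 + l*(9*y - 6) - 6*y^2 + 6*y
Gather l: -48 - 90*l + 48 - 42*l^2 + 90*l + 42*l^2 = 0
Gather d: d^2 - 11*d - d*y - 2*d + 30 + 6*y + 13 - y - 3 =d^2 + d*(-y - 13) + 5*y + 40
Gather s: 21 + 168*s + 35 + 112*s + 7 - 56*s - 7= 224*s + 56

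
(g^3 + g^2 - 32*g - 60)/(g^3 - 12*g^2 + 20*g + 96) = (g + 5)/(g - 8)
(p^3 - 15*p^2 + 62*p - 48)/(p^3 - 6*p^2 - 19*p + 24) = (p - 6)/(p + 3)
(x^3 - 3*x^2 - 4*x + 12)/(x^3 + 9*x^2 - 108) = (x^2 - 4)/(x^2 + 12*x + 36)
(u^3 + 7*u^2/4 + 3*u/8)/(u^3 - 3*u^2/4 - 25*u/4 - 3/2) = u*(2*u + 3)/(2*(u^2 - u - 6))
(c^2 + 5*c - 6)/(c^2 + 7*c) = (c^2 + 5*c - 6)/(c*(c + 7))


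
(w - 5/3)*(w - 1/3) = w^2 - 2*w + 5/9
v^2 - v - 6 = (v - 3)*(v + 2)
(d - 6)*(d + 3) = d^2 - 3*d - 18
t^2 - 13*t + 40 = (t - 8)*(t - 5)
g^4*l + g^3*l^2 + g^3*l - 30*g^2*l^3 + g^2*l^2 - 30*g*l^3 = g*(g - 5*l)*(g + 6*l)*(g*l + l)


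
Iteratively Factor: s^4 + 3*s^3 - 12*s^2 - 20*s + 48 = (s + 4)*(s^3 - s^2 - 8*s + 12) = (s + 3)*(s + 4)*(s^2 - 4*s + 4) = (s - 2)*(s + 3)*(s + 4)*(s - 2)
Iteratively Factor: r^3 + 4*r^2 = (r)*(r^2 + 4*r) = r*(r + 4)*(r)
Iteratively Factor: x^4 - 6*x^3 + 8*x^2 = (x - 2)*(x^3 - 4*x^2) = (x - 4)*(x - 2)*(x^2) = x*(x - 4)*(x - 2)*(x)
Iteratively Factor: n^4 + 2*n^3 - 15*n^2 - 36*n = (n + 3)*(n^3 - n^2 - 12*n) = n*(n + 3)*(n^2 - n - 12) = n*(n - 4)*(n + 3)*(n + 3)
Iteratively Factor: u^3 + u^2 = (u + 1)*(u^2) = u*(u + 1)*(u)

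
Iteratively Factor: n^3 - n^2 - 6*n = (n)*(n^2 - n - 6) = n*(n - 3)*(n + 2)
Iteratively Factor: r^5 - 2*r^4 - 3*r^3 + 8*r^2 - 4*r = (r - 2)*(r^4 - 3*r^2 + 2*r) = r*(r - 2)*(r^3 - 3*r + 2) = r*(r - 2)*(r - 1)*(r^2 + r - 2) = r*(r - 2)*(r - 1)*(r + 2)*(r - 1)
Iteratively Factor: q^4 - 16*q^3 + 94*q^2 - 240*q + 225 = (q - 3)*(q^3 - 13*q^2 + 55*q - 75) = (q - 5)*(q - 3)*(q^2 - 8*q + 15) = (q - 5)^2*(q - 3)*(q - 3)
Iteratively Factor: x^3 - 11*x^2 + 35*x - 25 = (x - 5)*(x^2 - 6*x + 5) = (x - 5)*(x - 1)*(x - 5)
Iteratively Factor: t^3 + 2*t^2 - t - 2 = (t + 2)*(t^2 - 1) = (t - 1)*(t + 2)*(t + 1)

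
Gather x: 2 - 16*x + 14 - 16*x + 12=28 - 32*x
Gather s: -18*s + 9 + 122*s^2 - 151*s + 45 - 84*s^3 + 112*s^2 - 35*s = -84*s^3 + 234*s^2 - 204*s + 54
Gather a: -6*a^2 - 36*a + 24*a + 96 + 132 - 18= -6*a^2 - 12*a + 210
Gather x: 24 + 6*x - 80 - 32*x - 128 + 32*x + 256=6*x + 72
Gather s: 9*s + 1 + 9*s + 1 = 18*s + 2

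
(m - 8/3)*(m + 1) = m^2 - 5*m/3 - 8/3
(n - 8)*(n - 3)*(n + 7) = n^3 - 4*n^2 - 53*n + 168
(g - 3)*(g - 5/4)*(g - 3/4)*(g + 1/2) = g^4 - 9*g^3/2 + 71*g^2/16 + 21*g/32 - 45/32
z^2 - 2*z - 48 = (z - 8)*(z + 6)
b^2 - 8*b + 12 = (b - 6)*(b - 2)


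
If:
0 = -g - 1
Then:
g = -1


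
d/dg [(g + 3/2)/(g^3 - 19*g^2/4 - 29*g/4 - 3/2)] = 2*(-16*g^3 + 2*g^2 + 114*g + 75)/(16*g^6 - 152*g^5 + 129*g^4 + 1054*g^3 + 1069*g^2 + 348*g + 36)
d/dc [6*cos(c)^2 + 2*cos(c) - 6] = -2*(6*cos(c) + 1)*sin(c)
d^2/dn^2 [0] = 0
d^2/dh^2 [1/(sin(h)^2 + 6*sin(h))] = 2*(-2*sin(h) - 9 - 15/sin(h) + 18/sin(h)^2 + 36/sin(h)^3)/(sin(h) + 6)^3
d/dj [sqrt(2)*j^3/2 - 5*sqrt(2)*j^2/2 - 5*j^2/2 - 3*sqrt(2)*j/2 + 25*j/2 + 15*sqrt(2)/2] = 3*sqrt(2)*j^2/2 - 5*sqrt(2)*j - 5*j - 3*sqrt(2)/2 + 25/2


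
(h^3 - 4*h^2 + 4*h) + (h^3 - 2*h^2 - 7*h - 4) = 2*h^3 - 6*h^2 - 3*h - 4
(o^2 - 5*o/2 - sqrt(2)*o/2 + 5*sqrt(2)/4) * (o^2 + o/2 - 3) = o^4 - 2*o^3 - sqrt(2)*o^3/2 - 17*o^2/4 + sqrt(2)*o^2 + 17*sqrt(2)*o/8 + 15*o/2 - 15*sqrt(2)/4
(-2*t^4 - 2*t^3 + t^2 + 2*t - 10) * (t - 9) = -2*t^5 + 16*t^4 + 19*t^3 - 7*t^2 - 28*t + 90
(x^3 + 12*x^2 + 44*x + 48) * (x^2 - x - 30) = x^5 + 11*x^4 + 2*x^3 - 356*x^2 - 1368*x - 1440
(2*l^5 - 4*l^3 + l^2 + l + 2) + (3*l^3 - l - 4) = 2*l^5 - l^3 + l^2 - 2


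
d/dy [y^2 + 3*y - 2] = 2*y + 3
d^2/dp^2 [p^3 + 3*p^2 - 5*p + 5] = 6*p + 6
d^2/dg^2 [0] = 0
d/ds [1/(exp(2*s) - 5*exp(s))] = (5 - 2*exp(s))*exp(-s)/(exp(s) - 5)^2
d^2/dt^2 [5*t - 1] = 0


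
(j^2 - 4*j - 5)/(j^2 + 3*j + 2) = (j - 5)/(j + 2)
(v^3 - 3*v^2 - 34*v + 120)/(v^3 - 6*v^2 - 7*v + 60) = (v + 6)/(v + 3)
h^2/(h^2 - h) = h/(h - 1)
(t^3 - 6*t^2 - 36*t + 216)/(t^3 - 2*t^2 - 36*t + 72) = (t - 6)/(t - 2)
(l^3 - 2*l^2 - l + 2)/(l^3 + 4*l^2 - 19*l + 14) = (l + 1)/(l + 7)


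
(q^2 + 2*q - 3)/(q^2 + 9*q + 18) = (q - 1)/(q + 6)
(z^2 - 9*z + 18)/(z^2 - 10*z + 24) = (z - 3)/(z - 4)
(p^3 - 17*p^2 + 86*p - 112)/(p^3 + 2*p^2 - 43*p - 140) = (p^2 - 10*p + 16)/(p^2 + 9*p + 20)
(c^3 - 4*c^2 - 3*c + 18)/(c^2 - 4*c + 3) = (c^2 - c - 6)/(c - 1)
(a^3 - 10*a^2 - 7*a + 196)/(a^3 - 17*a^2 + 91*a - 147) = (a + 4)/(a - 3)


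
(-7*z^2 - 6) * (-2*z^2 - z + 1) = 14*z^4 + 7*z^3 + 5*z^2 + 6*z - 6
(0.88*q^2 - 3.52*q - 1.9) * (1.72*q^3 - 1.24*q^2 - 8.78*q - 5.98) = 1.5136*q^5 - 7.1456*q^4 - 6.6296*q^3 + 27.9992*q^2 + 37.7316*q + 11.362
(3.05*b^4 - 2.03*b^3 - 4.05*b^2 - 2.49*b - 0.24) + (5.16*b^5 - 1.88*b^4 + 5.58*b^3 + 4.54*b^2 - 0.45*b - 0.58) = 5.16*b^5 + 1.17*b^4 + 3.55*b^3 + 0.49*b^2 - 2.94*b - 0.82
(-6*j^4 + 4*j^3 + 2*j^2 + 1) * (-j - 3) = 6*j^5 + 14*j^4 - 14*j^3 - 6*j^2 - j - 3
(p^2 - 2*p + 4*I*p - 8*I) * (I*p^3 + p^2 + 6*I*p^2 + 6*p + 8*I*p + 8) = I*p^5 - 3*p^4 + 4*I*p^4 - 12*p^3 + 12*p^2 + 48*p - 16*I*p - 64*I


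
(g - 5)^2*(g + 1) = g^3 - 9*g^2 + 15*g + 25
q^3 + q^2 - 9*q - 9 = (q - 3)*(q + 1)*(q + 3)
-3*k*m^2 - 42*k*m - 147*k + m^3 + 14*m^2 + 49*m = (-3*k + m)*(m + 7)^2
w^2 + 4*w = w*(w + 4)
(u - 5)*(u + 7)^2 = u^3 + 9*u^2 - 21*u - 245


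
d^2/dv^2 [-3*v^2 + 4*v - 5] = -6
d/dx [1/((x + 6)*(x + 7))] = (-2*x - 13)/(x^4 + 26*x^3 + 253*x^2 + 1092*x + 1764)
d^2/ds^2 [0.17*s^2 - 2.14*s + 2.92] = 0.340000000000000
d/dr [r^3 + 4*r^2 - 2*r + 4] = 3*r^2 + 8*r - 2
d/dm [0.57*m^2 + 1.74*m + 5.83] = 1.14*m + 1.74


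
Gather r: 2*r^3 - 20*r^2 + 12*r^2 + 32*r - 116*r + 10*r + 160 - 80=2*r^3 - 8*r^2 - 74*r + 80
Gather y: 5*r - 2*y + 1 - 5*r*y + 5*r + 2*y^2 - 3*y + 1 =10*r + 2*y^2 + y*(-5*r - 5) + 2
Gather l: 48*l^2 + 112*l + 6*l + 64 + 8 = 48*l^2 + 118*l + 72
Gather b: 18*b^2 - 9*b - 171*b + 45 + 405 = 18*b^2 - 180*b + 450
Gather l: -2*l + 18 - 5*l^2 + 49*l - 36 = -5*l^2 + 47*l - 18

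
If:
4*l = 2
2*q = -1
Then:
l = 1/2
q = -1/2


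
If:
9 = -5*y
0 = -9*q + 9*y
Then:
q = -9/5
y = -9/5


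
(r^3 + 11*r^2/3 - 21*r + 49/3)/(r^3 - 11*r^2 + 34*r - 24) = (3*r^2 + 14*r - 49)/(3*(r^2 - 10*r + 24))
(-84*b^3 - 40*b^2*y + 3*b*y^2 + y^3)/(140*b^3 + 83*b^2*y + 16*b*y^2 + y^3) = (-12*b^2 - 4*b*y + y^2)/(20*b^2 + 9*b*y + y^2)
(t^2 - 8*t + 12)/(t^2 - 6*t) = (t - 2)/t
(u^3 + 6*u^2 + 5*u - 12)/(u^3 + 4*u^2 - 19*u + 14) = (u^2 + 7*u + 12)/(u^2 + 5*u - 14)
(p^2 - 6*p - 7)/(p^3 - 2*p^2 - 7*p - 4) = (p - 7)/(p^2 - 3*p - 4)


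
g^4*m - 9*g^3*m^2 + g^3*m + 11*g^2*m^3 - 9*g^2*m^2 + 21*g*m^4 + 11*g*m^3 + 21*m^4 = (g - 7*m)*(g - 3*m)*(g + m)*(g*m + m)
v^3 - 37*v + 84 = (v - 4)*(v - 3)*(v + 7)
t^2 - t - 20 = (t - 5)*(t + 4)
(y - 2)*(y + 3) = y^2 + y - 6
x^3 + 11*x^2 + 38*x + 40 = (x + 2)*(x + 4)*(x + 5)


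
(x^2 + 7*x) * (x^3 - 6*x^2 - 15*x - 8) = x^5 + x^4 - 57*x^3 - 113*x^2 - 56*x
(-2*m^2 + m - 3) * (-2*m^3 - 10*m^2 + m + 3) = 4*m^5 + 18*m^4 - 6*m^3 + 25*m^2 - 9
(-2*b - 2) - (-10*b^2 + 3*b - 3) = 10*b^2 - 5*b + 1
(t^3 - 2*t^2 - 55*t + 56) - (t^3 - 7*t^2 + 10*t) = 5*t^2 - 65*t + 56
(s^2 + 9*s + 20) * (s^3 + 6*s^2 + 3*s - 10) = s^5 + 15*s^4 + 77*s^3 + 137*s^2 - 30*s - 200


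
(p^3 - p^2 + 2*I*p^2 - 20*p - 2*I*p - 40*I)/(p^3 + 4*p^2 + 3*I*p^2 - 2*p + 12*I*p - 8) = (p - 5)/(p + I)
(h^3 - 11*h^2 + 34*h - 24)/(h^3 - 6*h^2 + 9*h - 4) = (h - 6)/(h - 1)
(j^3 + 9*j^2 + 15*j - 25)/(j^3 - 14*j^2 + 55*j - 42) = (j^2 + 10*j + 25)/(j^2 - 13*j + 42)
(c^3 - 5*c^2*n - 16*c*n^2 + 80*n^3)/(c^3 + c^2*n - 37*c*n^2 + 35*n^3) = (c^2 - 16*n^2)/(c^2 + 6*c*n - 7*n^2)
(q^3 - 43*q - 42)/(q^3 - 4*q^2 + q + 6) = (q^2 - q - 42)/(q^2 - 5*q + 6)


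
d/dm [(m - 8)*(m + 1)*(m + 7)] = 3*m^2 - 57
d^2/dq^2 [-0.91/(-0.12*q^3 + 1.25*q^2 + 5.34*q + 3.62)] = ((2.275 - 0.6552*q)*(-0.12*q^3 + 1.25*q^2 + 5.34*q + 3.62) - 0.91*(-0.72*q^2 + 5.0*q + 10.68)*(-0.36*q^2 + 2.5*q + 5.34))/(-0.12*q^3 + 1.25*q^2 + 5.34*q + 3.62)^3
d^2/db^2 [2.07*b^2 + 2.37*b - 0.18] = 4.14000000000000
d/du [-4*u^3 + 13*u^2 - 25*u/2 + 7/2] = -12*u^2 + 26*u - 25/2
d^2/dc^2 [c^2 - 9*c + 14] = 2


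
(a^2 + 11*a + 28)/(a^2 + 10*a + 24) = (a + 7)/(a + 6)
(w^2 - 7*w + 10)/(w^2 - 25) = (w - 2)/(w + 5)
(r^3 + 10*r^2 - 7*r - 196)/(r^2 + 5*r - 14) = (r^2 + 3*r - 28)/(r - 2)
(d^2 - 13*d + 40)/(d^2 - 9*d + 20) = (d - 8)/(d - 4)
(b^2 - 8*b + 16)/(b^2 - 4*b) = (b - 4)/b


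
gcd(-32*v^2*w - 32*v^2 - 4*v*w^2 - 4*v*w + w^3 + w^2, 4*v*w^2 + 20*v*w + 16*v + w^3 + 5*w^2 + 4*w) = 4*v*w + 4*v + w^2 + w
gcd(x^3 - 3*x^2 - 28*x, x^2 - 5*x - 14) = x - 7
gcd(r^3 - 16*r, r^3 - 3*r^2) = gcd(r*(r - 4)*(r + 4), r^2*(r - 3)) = r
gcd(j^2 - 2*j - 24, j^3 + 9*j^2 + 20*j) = j + 4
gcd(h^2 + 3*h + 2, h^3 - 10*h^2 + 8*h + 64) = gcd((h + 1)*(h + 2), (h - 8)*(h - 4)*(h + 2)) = h + 2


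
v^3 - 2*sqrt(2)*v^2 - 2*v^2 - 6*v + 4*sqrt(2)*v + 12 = (v - 2)*(v - 3*sqrt(2))*(v + sqrt(2))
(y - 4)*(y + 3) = y^2 - y - 12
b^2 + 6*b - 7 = (b - 1)*(b + 7)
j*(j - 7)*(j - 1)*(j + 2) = j^4 - 6*j^3 - 9*j^2 + 14*j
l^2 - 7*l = l*(l - 7)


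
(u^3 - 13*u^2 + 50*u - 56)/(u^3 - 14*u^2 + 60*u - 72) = (u^2 - 11*u + 28)/(u^2 - 12*u + 36)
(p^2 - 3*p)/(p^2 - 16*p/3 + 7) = 3*p/(3*p - 7)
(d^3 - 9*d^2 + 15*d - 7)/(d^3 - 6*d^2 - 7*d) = (d^2 - 2*d + 1)/(d*(d + 1))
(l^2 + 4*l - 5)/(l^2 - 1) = (l + 5)/(l + 1)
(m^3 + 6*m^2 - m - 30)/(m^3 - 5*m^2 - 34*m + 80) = (m + 3)/(m - 8)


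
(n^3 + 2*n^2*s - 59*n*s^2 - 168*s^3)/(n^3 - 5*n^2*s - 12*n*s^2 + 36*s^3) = (n^2 - n*s - 56*s^2)/(n^2 - 8*n*s + 12*s^2)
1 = 1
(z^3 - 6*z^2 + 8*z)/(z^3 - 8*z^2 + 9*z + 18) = z*(z^2 - 6*z + 8)/(z^3 - 8*z^2 + 9*z + 18)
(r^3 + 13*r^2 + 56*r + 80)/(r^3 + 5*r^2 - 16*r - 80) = (r + 4)/(r - 4)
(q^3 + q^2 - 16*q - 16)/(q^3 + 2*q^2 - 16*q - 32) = (q + 1)/(q + 2)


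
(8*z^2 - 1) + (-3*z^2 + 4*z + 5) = 5*z^2 + 4*z + 4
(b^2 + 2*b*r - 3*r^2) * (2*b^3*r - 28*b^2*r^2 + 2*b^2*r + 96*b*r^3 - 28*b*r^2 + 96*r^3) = 2*b^5*r - 24*b^4*r^2 + 2*b^4*r + 34*b^3*r^3 - 24*b^3*r^2 + 276*b^2*r^4 + 34*b^2*r^3 - 288*b*r^5 + 276*b*r^4 - 288*r^5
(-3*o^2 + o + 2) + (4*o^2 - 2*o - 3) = o^2 - o - 1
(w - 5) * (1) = w - 5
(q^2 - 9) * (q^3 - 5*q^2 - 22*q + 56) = q^5 - 5*q^4 - 31*q^3 + 101*q^2 + 198*q - 504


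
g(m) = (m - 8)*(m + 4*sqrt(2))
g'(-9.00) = -20.34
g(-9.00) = 56.83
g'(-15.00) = -32.34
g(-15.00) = 214.89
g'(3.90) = 5.46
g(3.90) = -39.18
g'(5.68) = 9.02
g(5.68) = -26.30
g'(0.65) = -1.04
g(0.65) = -46.36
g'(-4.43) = -11.20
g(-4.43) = -15.25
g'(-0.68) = -3.70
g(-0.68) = -43.20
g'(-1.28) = -4.90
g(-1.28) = -40.62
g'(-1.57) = -5.48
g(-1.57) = -39.11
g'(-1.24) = -4.82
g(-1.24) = -40.81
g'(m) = 2*m - 8 + 4*sqrt(2)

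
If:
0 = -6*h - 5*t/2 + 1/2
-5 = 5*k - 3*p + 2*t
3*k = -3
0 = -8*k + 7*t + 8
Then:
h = 29/28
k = -1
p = -32/21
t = -16/7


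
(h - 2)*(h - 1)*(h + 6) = h^3 + 3*h^2 - 16*h + 12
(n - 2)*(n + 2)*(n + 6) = n^3 + 6*n^2 - 4*n - 24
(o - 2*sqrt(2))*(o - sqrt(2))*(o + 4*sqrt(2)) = o^3 + sqrt(2)*o^2 - 20*o + 16*sqrt(2)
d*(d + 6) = d^2 + 6*d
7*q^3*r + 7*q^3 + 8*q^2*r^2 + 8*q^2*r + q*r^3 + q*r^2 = (q + r)*(7*q + r)*(q*r + q)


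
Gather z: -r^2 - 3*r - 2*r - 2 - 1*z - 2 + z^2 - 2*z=-r^2 - 5*r + z^2 - 3*z - 4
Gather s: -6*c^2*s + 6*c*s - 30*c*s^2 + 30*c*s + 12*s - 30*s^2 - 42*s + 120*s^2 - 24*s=s^2*(90 - 30*c) + s*(-6*c^2 + 36*c - 54)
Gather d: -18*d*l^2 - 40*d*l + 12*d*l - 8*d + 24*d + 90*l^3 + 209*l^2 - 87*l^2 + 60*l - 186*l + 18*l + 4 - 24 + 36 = d*(-18*l^2 - 28*l + 16) + 90*l^3 + 122*l^2 - 108*l + 16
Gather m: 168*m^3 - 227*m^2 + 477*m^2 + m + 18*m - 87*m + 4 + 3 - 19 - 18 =168*m^3 + 250*m^2 - 68*m - 30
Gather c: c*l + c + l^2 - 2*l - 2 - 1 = c*(l + 1) + l^2 - 2*l - 3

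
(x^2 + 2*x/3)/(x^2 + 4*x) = (x + 2/3)/(x + 4)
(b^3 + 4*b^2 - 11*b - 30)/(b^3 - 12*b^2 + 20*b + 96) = (b^2 + 2*b - 15)/(b^2 - 14*b + 48)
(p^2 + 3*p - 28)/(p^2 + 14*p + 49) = (p - 4)/(p + 7)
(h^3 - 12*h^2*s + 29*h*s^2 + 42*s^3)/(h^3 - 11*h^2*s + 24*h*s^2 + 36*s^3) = (-h + 7*s)/(-h + 6*s)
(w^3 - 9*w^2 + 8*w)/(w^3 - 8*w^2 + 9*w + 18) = w*(w^2 - 9*w + 8)/(w^3 - 8*w^2 + 9*w + 18)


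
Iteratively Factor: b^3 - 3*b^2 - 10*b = (b - 5)*(b^2 + 2*b) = b*(b - 5)*(b + 2)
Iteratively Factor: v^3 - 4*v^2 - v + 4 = (v - 4)*(v^2 - 1) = (v - 4)*(v - 1)*(v + 1)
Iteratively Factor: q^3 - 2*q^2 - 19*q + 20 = (q + 4)*(q^2 - 6*q + 5) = (q - 5)*(q + 4)*(q - 1)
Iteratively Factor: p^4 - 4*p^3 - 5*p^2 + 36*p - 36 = (p - 3)*(p^3 - p^2 - 8*p + 12) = (p - 3)*(p - 2)*(p^2 + p - 6) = (p - 3)*(p - 2)^2*(p + 3)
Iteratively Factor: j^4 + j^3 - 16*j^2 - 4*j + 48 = (j + 4)*(j^3 - 3*j^2 - 4*j + 12) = (j - 2)*(j + 4)*(j^2 - j - 6) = (j - 3)*(j - 2)*(j + 4)*(j + 2)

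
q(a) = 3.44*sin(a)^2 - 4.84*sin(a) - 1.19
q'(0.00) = -4.84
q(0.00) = -1.19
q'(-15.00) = 7.08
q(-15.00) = 3.41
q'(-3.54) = 2.00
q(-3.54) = -2.55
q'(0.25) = -3.04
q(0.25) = -2.18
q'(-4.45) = -0.47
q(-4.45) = -2.66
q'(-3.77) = 0.64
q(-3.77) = -2.85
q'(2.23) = -0.37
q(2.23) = -2.87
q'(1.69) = -0.24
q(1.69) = -2.60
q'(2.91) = 3.17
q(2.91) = -2.12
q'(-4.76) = 0.10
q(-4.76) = -2.59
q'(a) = 6.88*sin(a)*cos(a) - 4.84*cos(a)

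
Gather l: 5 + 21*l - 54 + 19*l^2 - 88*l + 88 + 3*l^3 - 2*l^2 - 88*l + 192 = 3*l^3 + 17*l^2 - 155*l + 231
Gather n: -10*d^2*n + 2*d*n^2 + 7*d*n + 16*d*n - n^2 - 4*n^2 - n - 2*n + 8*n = n^2*(2*d - 5) + n*(-10*d^2 + 23*d + 5)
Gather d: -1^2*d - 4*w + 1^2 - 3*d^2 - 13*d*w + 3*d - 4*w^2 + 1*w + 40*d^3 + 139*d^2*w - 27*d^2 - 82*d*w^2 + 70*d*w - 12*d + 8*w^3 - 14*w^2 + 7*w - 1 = 40*d^3 + d^2*(139*w - 30) + d*(-82*w^2 + 57*w - 10) + 8*w^3 - 18*w^2 + 4*w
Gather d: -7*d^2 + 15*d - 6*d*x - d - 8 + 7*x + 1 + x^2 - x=-7*d^2 + d*(14 - 6*x) + x^2 + 6*x - 7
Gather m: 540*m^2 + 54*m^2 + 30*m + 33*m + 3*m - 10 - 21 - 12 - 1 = 594*m^2 + 66*m - 44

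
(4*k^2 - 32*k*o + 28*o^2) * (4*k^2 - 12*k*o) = 16*k^4 - 176*k^3*o + 496*k^2*o^2 - 336*k*o^3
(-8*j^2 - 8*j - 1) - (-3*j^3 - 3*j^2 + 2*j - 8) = 3*j^3 - 5*j^2 - 10*j + 7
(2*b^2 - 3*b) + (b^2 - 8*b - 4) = 3*b^2 - 11*b - 4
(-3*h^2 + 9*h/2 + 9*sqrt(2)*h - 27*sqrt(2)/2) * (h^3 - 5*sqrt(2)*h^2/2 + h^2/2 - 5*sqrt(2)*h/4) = -3*h^5 + 3*h^4 + 33*sqrt(2)*h^4/2 - 171*h^3/4 - 33*sqrt(2)*h^3/2 - 99*sqrt(2)*h^2/8 + 45*h^2 + 135*h/4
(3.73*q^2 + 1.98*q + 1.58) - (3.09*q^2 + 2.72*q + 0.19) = 0.64*q^2 - 0.74*q + 1.39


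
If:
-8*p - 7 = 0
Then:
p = -7/8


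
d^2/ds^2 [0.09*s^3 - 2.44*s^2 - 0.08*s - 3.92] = 0.54*s - 4.88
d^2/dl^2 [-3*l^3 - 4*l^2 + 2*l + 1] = -18*l - 8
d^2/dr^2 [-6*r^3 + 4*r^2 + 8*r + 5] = 8 - 36*r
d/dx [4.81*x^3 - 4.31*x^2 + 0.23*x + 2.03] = 14.43*x^2 - 8.62*x + 0.23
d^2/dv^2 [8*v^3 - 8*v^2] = 48*v - 16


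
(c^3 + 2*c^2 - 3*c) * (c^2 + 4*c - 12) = c^5 + 6*c^4 - 7*c^3 - 36*c^2 + 36*c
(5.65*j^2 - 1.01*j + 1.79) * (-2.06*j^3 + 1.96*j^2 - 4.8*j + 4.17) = -11.639*j^5 + 13.1546*j^4 - 32.787*j^3 + 31.9169*j^2 - 12.8037*j + 7.4643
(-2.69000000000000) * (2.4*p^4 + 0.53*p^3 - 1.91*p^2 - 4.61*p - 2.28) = -6.456*p^4 - 1.4257*p^3 + 5.1379*p^2 + 12.4009*p + 6.1332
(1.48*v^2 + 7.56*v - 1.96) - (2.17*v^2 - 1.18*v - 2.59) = -0.69*v^2 + 8.74*v + 0.63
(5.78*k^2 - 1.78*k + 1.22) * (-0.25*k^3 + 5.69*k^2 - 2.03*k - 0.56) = -1.445*k^5 + 33.3332*k^4 - 22.1666*k^3 + 7.3184*k^2 - 1.4798*k - 0.6832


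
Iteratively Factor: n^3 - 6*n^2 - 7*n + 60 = (n - 5)*(n^2 - n - 12) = (n - 5)*(n + 3)*(n - 4)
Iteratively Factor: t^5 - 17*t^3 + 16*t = (t + 4)*(t^4 - 4*t^3 - t^2 + 4*t) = t*(t + 4)*(t^3 - 4*t^2 - t + 4) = t*(t - 4)*(t + 4)*(t^2 - 1) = t*(t - 4)*(t + 1)*(t + 4)*(t - 1)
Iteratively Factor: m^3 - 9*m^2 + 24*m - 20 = (m - 5)*(m^2 - 4*m + 4) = (m - 5)*(m - 2)*(m - 2)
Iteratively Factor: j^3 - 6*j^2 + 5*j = (j - 5)*(j^2 - j) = (j - 5)*(j - 1)*(j)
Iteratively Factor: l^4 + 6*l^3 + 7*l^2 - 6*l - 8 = (l - 1)*(l^3 + 7*l^2 + 14*l + 8) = (l - 1)*(l + 4)*(l^2 + 3*l + 2) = (l - 1)*(l + 2)*(l + 4)*(l + 1)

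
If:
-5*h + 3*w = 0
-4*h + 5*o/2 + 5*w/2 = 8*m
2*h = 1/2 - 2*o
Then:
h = 3*w/5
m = 5/64 - 7*w/40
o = 1/4 - 3*w/5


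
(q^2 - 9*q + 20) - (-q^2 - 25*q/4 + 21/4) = 2*q^2 - 11*q/4 + 59/4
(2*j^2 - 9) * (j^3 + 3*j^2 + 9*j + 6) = 2*j^5 + 6*j^4 + 9*j^3 - 15*j^2 - 81*j - 54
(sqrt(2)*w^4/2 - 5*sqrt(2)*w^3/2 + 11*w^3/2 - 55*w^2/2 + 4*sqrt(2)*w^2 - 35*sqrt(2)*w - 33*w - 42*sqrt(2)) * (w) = sqrt(2)*w^5/2 - 5*sqrt(2)*w^4/2 + 11*w^4/2 - 55*w^3/2 + 4*sqrt(2)*w^3 - 35*sqrt(2)*w^2 - 33*w^2 - 42*sqrt(2)*w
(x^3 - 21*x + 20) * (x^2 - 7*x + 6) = x^5 - 7*x^4 - 15*x^3 + 167*x^2 - 266*x + 120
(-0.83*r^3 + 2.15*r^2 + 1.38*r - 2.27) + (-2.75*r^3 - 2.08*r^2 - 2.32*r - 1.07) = -3.58*r^3 + 0.0699999999999998*r^2 - 0.94*r - 3.34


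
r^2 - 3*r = r*(r - 3)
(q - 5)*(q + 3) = q^2 - 2*q - 15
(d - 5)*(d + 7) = d^2 + 2*d - 35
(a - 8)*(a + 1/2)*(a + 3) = a^3 - 9*a^2/2 - 53*a/2 - 12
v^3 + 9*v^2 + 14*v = v*(v + 2)*(v + 7)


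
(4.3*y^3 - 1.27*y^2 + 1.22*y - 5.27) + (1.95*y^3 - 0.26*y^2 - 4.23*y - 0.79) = 6.25*y^3 - 1.53*y^2 - 3.01*y - 6.06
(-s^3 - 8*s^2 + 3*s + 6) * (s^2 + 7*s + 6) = -s^5 - 15*s^4 - 59*s^3 - 21*s^2 + 60*s + 36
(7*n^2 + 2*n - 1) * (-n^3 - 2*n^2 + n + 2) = -7*n^5 - 16*n^4 + 4*n^3 + 18*n^2 + 3*n - 2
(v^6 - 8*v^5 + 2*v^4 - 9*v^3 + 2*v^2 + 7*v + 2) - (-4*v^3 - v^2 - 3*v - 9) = v^6 - 8*v^5 + 2*v^4 - 5*v^3 + 3*v^2 + 10*v + 11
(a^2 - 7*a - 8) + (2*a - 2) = a^2 - 5*a - 10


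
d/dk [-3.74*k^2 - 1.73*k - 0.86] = -7.48*k - 1.73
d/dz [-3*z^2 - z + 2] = -6*z - 1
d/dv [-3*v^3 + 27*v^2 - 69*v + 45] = -9*v^2 + 54*v - 69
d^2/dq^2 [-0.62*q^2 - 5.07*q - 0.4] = -1.24000000000000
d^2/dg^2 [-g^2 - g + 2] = -2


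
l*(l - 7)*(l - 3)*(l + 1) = l^4 - 9*l^3 + 11*l^2 + 21*l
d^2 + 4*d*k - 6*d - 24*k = (d - 6)*(d + 4*k)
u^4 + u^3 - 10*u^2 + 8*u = u*(u - 2)*(u - 1)*(u + 4)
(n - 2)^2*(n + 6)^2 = n^4 + 8*n^3 - 8*n^2 - 96*n + 144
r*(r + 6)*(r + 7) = r^3 + 13*r^2 + 42*r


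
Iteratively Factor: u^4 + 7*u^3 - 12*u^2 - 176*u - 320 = (u - 5)*(u^3 + 12*u^2 + 48*u + 64) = (u - 5)*(u + 4)*(u^2 + 8*u + 16) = (u - 5)*(u + 4)^2*(u + 4)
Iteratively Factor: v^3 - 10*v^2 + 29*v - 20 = (v - 1)*(v^2 - 9*v + 20) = (v - 4)*(v - 1)*(v - 5)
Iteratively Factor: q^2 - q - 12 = (q - 4)*(q + 3)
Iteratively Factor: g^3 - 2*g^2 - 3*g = (g + 1)*(g^2 - 3*g) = (g - 3)*(g + 1)*(g)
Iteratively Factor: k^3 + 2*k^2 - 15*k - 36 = (k + 3)*(k^2 - k - 12) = (k - 4)*(k + 3)*(k + 3)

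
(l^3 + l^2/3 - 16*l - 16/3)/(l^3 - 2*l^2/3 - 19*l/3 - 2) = (l^2 - 16)/(l^2 - l - 6)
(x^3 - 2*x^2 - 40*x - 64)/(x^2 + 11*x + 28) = (x^2 - 6*x - 16)/(x + 7)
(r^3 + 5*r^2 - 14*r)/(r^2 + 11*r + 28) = r*(r - 2)/(r + 4)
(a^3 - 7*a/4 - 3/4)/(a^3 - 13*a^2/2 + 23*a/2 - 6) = (2*a^2 + 3*a + 1)/(2*(a^2 - 5*a + 4))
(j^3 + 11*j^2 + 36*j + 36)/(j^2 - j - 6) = (j^2 + 9*j + 18)/(j - 3)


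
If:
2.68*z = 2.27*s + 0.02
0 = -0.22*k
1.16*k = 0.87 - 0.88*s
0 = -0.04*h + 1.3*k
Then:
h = 0.00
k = 0.00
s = 0.99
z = 0.84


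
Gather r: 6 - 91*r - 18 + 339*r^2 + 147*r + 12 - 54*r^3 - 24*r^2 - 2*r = -54*r^3 + 315*r^2 + 54*r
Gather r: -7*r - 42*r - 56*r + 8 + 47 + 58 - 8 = 105 - 105*r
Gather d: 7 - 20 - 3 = -16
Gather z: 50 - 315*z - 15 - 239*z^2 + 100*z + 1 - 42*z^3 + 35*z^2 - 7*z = -42*z^3 - 204*z^2 - 222*z + 36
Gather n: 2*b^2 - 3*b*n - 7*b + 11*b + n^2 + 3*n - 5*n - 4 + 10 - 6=2*b^2 + 4*b + n^2 + n*(-3*b - 2)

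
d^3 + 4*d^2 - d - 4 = (d - 1)*(d + 1)*(d + 4)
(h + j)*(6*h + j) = 6*h^2 + 7*h*j + j^2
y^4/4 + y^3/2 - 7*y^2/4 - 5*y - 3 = (y/2 + 1)^2*(y - 3)*(y + 1)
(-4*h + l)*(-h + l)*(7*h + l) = 28*h^3 - 31*h^2*l + 2*h*l^2 + l^3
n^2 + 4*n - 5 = (n - 1)*(n + 5)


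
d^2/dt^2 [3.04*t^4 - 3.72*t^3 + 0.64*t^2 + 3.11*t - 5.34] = 36.48*t^2 - 22.32*t + 1.28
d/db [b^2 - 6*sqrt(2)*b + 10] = 2*b - 6*sqrt(2)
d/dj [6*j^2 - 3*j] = 12*j - 3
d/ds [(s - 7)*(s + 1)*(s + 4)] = 3*s^2 - 4*s - 31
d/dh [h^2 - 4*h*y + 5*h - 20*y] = 2*h - 4*y + 5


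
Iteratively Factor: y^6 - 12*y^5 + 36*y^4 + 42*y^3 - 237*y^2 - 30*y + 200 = (y - 5)*(y^5 - 7*y^4 + y^3 + 47*y^2 - 2*y - 40) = (y - 5)*(y + 2)*(y^4 - 9*y^3 + 19*y^2 + 9*y - 20) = (y - 5)^2*(y + 2)*(y^3 - 4*y^2 - y + 4) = (y - 5)^2*(y - 4)*(y + 2)*(y^2 - 1) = (y - 5)^2*(y - 4)*(y + 1)*(y + 2)*(y - 1)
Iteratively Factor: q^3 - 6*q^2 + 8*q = (q)*(q^2 - 6*q + 8) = q*(q - 4)*(q - 2)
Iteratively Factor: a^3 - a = (a)*(a^2 - 1) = a*(a + 1)*(a - 1)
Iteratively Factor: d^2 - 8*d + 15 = (d - 5)*(d - 3)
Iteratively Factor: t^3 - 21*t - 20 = (t - 5)*(t^2 + 5*t + 4) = (t - 5)*(t + 4)*(t + 1)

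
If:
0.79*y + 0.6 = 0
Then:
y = -0.76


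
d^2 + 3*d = d*(d + 3)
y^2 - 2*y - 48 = (y - 8)*(y + 6)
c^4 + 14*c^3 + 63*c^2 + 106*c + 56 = (c + 1)*(c + 2)*(c + 4)*(c + 7)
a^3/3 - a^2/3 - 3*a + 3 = (a/3 + 1)*(a - 3)*(a - 1)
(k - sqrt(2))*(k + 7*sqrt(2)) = k^2 + 6*sqrt(2)*k - 14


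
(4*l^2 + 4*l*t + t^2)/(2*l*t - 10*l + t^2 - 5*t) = (2*l + t)/(t - 5)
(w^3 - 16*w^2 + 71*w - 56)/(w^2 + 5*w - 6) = (w^2 - 15*w + 56)/(w + 6)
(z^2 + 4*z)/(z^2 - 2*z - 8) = z*(z + 4)/(z^2 - 2*z - 8)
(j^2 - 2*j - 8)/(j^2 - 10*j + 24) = (j + 2)/(j - 6)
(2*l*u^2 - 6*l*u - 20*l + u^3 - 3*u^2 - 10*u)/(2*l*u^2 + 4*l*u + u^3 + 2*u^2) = (u - 5)/u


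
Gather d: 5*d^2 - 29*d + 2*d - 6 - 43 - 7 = 5*d^2 - 27*d - 56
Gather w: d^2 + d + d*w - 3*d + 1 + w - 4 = d^2 - 2*d + w*(d + 1) - 3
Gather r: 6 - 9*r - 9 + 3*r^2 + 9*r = 3*r^2 - 3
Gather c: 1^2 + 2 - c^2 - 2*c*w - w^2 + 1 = -c^2 - 2*c*w - w^2 + 4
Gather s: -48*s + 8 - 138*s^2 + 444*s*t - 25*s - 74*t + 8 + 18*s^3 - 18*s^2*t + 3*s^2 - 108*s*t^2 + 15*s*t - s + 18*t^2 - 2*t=18*s^3 + s^2*(-18*t - 135) + s*(-108*t^2 + 459*t - 74) + 18*t^2 - 76*t + 16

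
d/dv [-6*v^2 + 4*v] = 4 - 12*v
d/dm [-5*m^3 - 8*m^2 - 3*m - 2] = -15*m^2 - 16*m - 3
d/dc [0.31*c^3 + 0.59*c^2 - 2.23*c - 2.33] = 0.93*c^2 + 1.18*c - 2.23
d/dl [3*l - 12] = 3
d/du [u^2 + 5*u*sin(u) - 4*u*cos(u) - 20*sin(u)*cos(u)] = 4*u*sin(u) + 5*u*cos(u) + 2*u + 5*sin(u) - 4*cos(u) - 20*cos(2*u)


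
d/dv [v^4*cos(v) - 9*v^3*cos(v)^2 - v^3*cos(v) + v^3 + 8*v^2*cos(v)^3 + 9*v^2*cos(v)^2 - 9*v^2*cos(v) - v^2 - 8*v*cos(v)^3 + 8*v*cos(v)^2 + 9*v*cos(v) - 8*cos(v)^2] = -v^4*sin(v) + v^3*sin(v) + 9*v^3*sin(2*v) + 4*v^3*cos(v) + 3*v^2*sin(v) - 9*v^2*sin(2*v) - 6*v^2*sin(3*v) - 3*v^2*cos(v) - 27*v^2*cos(2*v)/2 - 21*v^2/2 - 3*v*sin(v) - 8*v*sin(2*v) + 6*v*sin(3*v) - 6*v*cos(v) + 9*v*cos(2*v) + 4*v*cos(3*v) + 7*v + 8*sin(2*v) + 3*cos(v) + 4*cos(2*v) - 2*cos(3*v) + 4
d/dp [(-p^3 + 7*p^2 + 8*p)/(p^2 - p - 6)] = (-p^4 + 2*p^3 + 3*p^2 - 84*p - 48)/(p^4 - 2*p^3 - 11*p^2 + 12*p + 36)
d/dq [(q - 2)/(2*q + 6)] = 5/(2*(q + 3)^2)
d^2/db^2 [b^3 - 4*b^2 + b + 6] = 6*b - 8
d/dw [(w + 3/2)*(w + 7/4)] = 2*w + 13/4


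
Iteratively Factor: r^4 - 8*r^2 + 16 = (r - 2)*(r^3 + 2*r^2 - 4*r - 8) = (r - 2)^2*(r^2 + 4*r + 4) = (r - 2)^2*(r + 2)*(r + 2)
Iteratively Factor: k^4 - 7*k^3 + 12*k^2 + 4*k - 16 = (k - 2)*(k^3 - 5*k^2 + 2*k + 8) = (k - 2)*(k + 1)*(k^2 - 6*k + 8) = (k - 4)*(k - 2)*(k + 1)*(k - 2)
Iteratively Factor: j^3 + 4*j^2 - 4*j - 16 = (j - 2)*(j^2 + 6*j + 8) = (j - 2)*(j + 2)*(j + 4)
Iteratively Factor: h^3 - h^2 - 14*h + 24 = (h + 4)*(h^2 - 5*h + 6) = (h - 3)*(h + 4)*(h - 2)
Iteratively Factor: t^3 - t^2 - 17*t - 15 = (t + 3)*(t^2 - 4*t - 5) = (t + 1)*(t + 3)*(t - 5)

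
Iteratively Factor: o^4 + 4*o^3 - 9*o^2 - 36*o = (o - 3)*(o^3 + 7*o^2 + 12*o) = (o - 3)*(o + 4)*(o^2 + 3*o) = o*(o - 3)*(o + 4)*(o + 3)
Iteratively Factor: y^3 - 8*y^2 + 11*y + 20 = (y - 4)*(y^2 - 4*y - 5) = (y - 4)*(y + 1)*(y - 5)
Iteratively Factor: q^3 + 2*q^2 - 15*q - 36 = (q - 4)*(q^2 + 6*q + 9) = (q - 4)*(q + 3)*(q + 3)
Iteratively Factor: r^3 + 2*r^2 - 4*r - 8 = (r - 2)*(r^2 + 4*r + 4) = (r - 2)*(r + 2)*(r + 2)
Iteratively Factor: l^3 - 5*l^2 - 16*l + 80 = (l + 4)*(l^2 - 9*l + 20) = (l - 4)*(l + 4)*(l - 5)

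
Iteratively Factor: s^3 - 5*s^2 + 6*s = (s - 2)*(s^2 - 3*s) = (s - 3)*(s - 2)*(s)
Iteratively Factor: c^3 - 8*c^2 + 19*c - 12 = (c - 3)*(c^2 - 5*c + 4) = (c - 4)*(c - 3)*(c - 1)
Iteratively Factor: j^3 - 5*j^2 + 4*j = (j)*(j^2 - 5*j + 4) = j*(j - 1)*(j - 4)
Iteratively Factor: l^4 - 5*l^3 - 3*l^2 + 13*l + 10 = (l + 1)*(l^3 - 6*l^2 + 3*l + 10) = (l - 5)*(l + 1)*(l^2 - l - 2) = (l - 5)*(l + 1)^2*(l - 2)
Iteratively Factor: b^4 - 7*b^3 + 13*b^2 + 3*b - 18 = (b - 3)*(b^3 - 4*b^2 + b + 6) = (b - 3)^2*(b^2 - b - 2) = (b - 3)^2*(b - 2)*(b + 1)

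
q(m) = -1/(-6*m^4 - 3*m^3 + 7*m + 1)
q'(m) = -(24*m^3 + 9*m^2 - 7)/(-6*m^4 - 3*m^3 + 7*m + 1)^2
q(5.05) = 0.00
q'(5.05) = -0.00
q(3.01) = 0.00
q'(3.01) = -0.00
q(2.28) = 0.01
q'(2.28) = -0.01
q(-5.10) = 0.00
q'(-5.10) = 0.00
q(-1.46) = 0.04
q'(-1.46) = 0.08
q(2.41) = 0.00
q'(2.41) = -0.01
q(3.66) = 0.00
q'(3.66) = -0.00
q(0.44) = -0.28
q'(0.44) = 0.25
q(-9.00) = 0.00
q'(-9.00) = 0.00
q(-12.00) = 0.00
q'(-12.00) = 0.00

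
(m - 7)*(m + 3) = m^2 - 4*m - 21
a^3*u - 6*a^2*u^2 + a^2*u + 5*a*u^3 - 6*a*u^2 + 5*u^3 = (a - 5*u)*(a - u)*(a*u + u)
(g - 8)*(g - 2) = g^2 - 10*g + 16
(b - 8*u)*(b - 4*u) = b^2 - 12*b*u + 32*u^2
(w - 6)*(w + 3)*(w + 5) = w^3 + 2*w^2 - 33*w - 90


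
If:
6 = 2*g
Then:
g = 3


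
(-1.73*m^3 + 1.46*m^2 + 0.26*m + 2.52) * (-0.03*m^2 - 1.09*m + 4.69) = 0.0519*m^5 + 1.8419*m^4 - 9.7129*m^3 + 6.4884*m^2 - 1.5274*m + 11.8188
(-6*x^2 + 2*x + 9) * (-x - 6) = 6*x^3 + 34*x^2 - 21*x - 54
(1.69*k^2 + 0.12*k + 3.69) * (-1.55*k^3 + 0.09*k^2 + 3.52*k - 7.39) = -2.6195*k^5 - 0.0339*k^4 + 0.240099999999999*k^3 - 11.7346*k^2 + 12.102*k - 27.2691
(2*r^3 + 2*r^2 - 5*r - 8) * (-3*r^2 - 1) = -6*r^5 - 6*r^4 + 13*r^3 + 22*r^2 + 5*r + 8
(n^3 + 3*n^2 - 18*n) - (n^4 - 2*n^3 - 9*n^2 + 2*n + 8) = -n^4 + 3*n^3 + 12*n^2 - 20*n - 8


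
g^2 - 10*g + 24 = (g - 6)*(g - 4)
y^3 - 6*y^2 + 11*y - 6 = (y - 3)*(y - 2)*(y - 1)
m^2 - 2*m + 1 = (m - 1)^2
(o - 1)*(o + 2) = o^2 + o - 2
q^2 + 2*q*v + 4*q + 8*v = (q + 4)*(q + 2*v)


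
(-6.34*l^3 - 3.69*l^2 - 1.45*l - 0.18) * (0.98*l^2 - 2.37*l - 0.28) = -6.2132*l^5 + 11.4096*l^4 + 9.0995*l^3 + 4.2933*l^2 + 0.8326*l + 0.0504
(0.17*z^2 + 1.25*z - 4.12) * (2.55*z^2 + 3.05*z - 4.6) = 0.4335*z^4 + 3.706*z^3 - 7.4755*z^2 - 18.316*z + 18.952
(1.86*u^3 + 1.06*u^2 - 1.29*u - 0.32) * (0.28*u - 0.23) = 0.5208*u^4 - 0.131*u^3 - 0.605*u^2 + 0.2071*u + 0.0736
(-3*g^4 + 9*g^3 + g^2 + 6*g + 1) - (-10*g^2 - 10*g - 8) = -3*g^4 + 9*g^3 + 11*g^2 + 16*g + 9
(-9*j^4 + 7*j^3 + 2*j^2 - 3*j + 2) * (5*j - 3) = -45*j^5 + 62*j^4 - 11*j^3 - 21*j^2 + 19*j - 6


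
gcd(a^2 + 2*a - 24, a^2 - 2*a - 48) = a + 6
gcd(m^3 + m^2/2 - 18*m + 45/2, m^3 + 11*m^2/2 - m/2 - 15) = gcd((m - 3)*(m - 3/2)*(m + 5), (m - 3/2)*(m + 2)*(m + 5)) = m^2 + 7*m/2 - 15/2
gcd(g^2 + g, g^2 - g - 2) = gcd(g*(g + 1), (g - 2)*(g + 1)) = g + 1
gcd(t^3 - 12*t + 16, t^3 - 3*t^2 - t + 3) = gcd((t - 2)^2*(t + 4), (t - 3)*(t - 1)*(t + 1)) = 1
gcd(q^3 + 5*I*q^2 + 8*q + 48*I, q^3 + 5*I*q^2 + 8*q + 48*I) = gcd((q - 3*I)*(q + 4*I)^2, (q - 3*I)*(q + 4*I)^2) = q^3 + 5*I*q^2 + 8*q + 48*I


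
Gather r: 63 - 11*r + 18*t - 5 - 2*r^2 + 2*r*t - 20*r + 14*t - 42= -2*r^2 + r*(2*t - 31) + 32*t + 16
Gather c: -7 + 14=7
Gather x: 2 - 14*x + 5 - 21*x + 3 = 10 - 35*x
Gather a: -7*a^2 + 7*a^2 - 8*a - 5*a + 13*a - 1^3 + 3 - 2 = 0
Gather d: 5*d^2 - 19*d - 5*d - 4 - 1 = 5*d^2 - 24*d - 5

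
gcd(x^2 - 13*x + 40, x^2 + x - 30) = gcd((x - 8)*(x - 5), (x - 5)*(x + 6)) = x - 5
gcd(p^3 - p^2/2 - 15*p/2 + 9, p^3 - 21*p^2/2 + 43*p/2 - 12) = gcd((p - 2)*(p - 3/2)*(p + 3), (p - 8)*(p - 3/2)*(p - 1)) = p - 3/2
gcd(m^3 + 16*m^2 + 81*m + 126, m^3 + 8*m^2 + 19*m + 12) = m + 3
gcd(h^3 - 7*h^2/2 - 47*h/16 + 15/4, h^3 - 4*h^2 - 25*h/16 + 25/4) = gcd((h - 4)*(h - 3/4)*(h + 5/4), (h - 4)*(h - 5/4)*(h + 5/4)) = h^2 - 11*h/4 - 5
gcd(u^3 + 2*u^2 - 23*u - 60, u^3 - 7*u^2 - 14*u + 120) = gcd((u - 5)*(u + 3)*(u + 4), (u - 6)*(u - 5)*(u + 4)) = u^2 - u - 20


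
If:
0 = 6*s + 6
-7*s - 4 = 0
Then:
No Solution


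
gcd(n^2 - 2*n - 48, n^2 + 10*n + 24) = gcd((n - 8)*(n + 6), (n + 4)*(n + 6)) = n + 6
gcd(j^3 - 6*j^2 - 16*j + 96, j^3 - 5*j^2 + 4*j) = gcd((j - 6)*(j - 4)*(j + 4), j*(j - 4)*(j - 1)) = j - 4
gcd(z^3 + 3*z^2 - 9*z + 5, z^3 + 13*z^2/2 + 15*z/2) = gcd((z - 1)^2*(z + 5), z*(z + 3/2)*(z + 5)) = z + 5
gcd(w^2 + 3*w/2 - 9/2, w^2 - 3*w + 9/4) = w - 3/2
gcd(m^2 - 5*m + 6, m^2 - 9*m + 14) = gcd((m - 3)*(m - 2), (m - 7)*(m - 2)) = m - 2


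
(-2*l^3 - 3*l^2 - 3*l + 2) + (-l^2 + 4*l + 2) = -2*l^3 - 4*l^2 + l + 4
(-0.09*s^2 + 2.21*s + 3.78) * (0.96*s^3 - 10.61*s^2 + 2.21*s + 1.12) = -0.0864*s^5 + 3.0765*s^4 - 20.0182*s^3 - 35.3225*s^2 + 10.829*s + 4.2336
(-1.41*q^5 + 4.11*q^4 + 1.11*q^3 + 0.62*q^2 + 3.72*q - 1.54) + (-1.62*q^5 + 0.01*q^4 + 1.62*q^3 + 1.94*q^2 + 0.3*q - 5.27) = -3.03*q^5 + 4.12*q^4 + 2.73*q^3 + 2.56*q^2 + 4.02*q - 6.81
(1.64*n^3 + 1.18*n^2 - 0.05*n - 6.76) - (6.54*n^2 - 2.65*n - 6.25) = 1.64*n^3 - 5.36*n^2 + 2.6*n - 0.51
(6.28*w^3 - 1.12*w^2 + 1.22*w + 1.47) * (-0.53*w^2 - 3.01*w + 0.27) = -3.3284*w^5 - 18.3092*w^4 + 4.4202*w^3 - 4.7537*w^2 - 4.0953*w + 0.3969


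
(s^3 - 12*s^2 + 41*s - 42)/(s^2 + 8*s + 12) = (s^3 - 12*s^2 + 41*s - 42)/(s^2 + 8*s + 12)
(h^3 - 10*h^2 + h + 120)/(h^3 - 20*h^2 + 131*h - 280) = (h + 3)/(h - 7)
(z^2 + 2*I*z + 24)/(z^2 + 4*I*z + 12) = (z - 4*I)/(z - 2*I)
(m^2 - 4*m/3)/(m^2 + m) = (m - 4/3)/(m + 1)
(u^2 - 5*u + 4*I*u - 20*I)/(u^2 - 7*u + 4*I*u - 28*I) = (u - 5)/(u - 7)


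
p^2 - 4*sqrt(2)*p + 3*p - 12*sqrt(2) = (p + 3)*(p - 4*sqrt(2))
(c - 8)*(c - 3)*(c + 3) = c^3 - 8*c^2 - 9*c + 72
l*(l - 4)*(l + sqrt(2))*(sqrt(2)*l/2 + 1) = sqrt(2)*l^4/2 - 2*sqrt(2)*l^3 + 2*l^3 - 8*l^2 + sqrt(2)*l^2 - 4*sqrt(2)*l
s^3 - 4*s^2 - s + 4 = (s - 4)*(s - 1)*(s + 1)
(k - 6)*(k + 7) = k^2 + k - 42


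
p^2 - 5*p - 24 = (p - 8)*(p + 3)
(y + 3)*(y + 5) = y^2 + 8*y + 15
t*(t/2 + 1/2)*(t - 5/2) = t^3/2 - 3*t^2/4 - 5*t/4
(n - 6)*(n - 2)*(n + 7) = n^3 - n^2 - 44*n + 84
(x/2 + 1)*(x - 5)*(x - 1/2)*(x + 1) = x^4/2 - 5*x^3/4 - 6*x^2 - 7*x/4 + 5/2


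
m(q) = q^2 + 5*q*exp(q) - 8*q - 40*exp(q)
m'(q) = 5*q*exp(q) + 2*q - 35*exp(q) - 8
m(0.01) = -40.43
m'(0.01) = -43.28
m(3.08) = -550.41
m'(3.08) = -428.30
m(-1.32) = -0.15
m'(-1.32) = -21.75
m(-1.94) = 12.14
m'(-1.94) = -18.30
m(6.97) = -5487.93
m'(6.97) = -153.69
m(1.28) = -129.45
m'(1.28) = -108.30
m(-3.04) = 30.92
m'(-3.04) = -16.48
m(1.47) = -151.60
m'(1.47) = -125.32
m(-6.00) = 83.83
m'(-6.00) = -20.16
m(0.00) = -40.00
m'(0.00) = -43.00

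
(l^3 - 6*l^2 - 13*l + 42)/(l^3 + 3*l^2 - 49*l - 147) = (l - 2)/(l + 7)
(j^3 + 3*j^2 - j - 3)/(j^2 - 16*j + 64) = (j^3 + 3*j^2 - j - 3)/(j^2 - 16*j + 64)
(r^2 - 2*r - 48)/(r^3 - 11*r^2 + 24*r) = (r + 6)/(r*(r - 3))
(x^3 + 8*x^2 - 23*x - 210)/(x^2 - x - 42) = (x^2 + 2*x - 35)/(x - 7)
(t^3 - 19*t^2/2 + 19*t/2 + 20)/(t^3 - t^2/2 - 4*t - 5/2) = (t - 8)/(t + 1)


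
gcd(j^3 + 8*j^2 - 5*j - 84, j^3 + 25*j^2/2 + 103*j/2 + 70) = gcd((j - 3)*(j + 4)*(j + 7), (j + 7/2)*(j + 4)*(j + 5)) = j + 4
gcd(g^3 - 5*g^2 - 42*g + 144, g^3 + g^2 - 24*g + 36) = g^2 + 3*g - 18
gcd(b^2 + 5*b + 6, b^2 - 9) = b + 3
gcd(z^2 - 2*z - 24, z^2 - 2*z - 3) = 1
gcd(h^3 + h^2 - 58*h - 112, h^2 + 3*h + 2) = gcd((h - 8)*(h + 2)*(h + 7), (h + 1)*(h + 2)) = h + 2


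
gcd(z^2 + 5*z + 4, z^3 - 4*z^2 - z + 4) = z + 1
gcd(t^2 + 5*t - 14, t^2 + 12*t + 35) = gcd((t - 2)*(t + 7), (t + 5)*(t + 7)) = t + 7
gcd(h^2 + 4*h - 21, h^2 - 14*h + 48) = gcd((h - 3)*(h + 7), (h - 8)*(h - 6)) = 1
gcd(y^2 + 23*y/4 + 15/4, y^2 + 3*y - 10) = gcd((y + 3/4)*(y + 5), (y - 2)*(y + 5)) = y + 5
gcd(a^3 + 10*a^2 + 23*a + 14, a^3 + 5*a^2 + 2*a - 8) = a + 2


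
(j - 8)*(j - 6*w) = j^2 - 6*j*w - 8*j + 48*w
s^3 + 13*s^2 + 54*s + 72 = (s + 3)*(s + 4)*(s + 6)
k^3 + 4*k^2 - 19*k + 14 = (k - 2)*(k - 1)*(k + 7)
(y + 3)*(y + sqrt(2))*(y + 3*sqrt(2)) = y^3 + 3*y^2 + 4*sqrt(2)*y^2 + 6*y + 12*sqrt(2)*y + 18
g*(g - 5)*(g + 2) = g^3 - 3*g^2 - 10*g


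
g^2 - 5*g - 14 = (g - 7)*(g + 2)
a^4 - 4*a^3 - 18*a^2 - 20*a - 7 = (a - 7)*(a + 1)^3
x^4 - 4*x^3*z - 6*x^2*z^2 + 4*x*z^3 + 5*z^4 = (x - 5*z)*(x - z)*(x + z)^2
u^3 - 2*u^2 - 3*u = u*(u - 3)*(u + 1)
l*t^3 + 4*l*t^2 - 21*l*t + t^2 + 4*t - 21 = (t - 3)*(t + 7)*(l*t + 1)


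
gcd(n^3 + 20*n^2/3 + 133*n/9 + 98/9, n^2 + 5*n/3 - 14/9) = n + 7/3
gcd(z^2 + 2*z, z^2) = z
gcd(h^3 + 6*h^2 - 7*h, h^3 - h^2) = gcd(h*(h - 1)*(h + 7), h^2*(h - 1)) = h^2 - h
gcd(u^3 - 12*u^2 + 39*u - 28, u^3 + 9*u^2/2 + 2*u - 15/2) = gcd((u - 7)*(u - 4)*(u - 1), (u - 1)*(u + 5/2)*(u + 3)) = u - 1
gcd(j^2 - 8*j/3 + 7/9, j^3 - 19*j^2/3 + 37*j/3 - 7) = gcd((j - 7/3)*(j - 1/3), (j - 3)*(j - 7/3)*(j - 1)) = j - 7/3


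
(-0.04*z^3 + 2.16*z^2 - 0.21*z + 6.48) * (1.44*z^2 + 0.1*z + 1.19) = -0.0576*z^5 + 3.1064*z^4 - 0.134*z^3 + 11.8806*z^2 + 0.3981*z + 7.7112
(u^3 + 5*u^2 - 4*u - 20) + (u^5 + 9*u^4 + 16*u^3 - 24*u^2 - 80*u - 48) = u^5 + 9*u^4 + 17*u^3 - 19*u^2 - 84*u - 68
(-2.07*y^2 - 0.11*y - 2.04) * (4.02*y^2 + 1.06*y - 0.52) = -8.3214*y^4 - 2.6364*y^3 - 7.241*y^2 - 2.1052*y + 1.0608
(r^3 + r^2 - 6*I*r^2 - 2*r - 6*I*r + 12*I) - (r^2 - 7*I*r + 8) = r^3 - 6*I*r^2 - 2*r + I*r - 8 + 12*I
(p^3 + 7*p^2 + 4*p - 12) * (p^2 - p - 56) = p^5 + 6*p^4 - 59*p^3 - 408*p^2 - 212*p + 672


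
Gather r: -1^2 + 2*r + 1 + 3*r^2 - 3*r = 3*r^2 - r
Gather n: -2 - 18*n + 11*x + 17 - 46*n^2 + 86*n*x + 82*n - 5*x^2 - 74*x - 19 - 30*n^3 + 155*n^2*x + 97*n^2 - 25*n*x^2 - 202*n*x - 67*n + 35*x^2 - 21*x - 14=-30*n^3 + n^2*(155*x + 51) + n*(-25*x^2 - 116*x - 3) + 30*x^2 - 84*x - 18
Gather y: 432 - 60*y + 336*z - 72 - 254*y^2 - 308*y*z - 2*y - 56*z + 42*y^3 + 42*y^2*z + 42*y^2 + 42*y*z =42*y^3 + y^2*(42*z - 212) + y*(-266*z - 62) + 280*z + 360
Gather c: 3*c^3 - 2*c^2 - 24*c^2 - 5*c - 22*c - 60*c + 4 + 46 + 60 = 3*c^3 - 26*c^2 - 87*c + 110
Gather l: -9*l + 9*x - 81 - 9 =-9*l + 9*x - 90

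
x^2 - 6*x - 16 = (x - 8)*(x + 2)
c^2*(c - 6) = c^3 - 6*c^2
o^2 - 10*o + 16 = (o - 8)*(o - 2)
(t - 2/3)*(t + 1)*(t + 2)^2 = t^4 + 13*t^3/3 + 14*t^2/3 - 4*t/3 - 8/3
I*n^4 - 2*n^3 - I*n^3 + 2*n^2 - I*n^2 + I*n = n*(n + I)^2*(I*n - I)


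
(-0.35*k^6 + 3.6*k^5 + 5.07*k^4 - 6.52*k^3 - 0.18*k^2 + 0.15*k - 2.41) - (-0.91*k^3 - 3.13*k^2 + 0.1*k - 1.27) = -0.35*k^6 + 3.6*k^5 + 5.07*k^4 - 5.61*k^3 + 2.95*k^2 + 0.05*k - 1.14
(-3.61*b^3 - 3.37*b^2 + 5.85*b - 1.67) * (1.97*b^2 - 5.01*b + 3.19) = -7.1117*b^5 + 11.4472*b^4 + 16.8923*b^3 - 43.3487*b^2 + 27.0282*b - 5.3273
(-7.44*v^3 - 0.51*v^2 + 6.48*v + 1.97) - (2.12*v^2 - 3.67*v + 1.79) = -7.44*v^3 - 2.63*v^2 + 10.15*v + 0.18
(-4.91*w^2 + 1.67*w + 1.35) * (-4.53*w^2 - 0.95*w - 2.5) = 22.2423*w^4 - 2.9006*w^3 + 4.573*w^2 - 5.4575*w - 3.375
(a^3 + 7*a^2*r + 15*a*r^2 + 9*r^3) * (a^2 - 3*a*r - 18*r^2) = a^5 + 4*a^4*r - 24*a^3*r^2 - 162*a^2*r^3 - 297*a*r^4 - 162*r^5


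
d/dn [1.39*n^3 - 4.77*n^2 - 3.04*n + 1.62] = 4.17*n^2 - 9.54*n - 3.04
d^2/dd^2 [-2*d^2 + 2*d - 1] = -4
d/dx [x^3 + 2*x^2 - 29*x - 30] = 3*x^2 + 4*x - 29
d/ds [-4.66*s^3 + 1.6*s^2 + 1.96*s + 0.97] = -13.98*s^2 + 3.2*s + 1.96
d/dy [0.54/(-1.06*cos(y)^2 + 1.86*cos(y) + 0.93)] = (1.0044 - 1.1448*cos(y))*sin(y)/(-1.06*cos(y)^2 + 1.86*cos(y) + 0.93)^2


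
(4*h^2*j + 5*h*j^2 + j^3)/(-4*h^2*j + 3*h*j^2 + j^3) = (-h - j)/(h - j)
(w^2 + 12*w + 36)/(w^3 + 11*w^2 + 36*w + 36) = (w + 6)/(w^2 + 5*w + 6)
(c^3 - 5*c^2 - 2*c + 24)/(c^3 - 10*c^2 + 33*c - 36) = (c + 2)/(c - 3)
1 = 1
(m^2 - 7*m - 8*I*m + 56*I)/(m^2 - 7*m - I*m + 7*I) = (m - 8*I)/(m - I)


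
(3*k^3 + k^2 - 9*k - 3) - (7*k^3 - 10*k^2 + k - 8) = -4*k^3 + 11*k^2 - 10*k + 5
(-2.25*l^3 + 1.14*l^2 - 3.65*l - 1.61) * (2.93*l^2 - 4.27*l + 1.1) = -6.5925*l^5 + 12.9477*l^4 - 18.0373*l^3 + 12.1222*l^2 + 2.8597*l - 1.771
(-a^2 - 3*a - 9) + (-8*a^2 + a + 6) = -9*a^2 - 2*a - 3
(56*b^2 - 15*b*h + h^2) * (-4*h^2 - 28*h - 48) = -224*b^2*h^2 - 1568*b^2*h - 2688*b^2 + 60*b*h^3 + 420*b*h^2 + 720*b*h - 4*h^4 - 28*h^3 - 48*h^2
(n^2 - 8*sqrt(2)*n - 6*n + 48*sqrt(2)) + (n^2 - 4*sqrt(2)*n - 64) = 2*n^2 - 12*sqrt(2)*n - 6*n - 64 + 48*sqrt(2)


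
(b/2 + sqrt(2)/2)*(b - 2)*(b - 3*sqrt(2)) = b^3/2 - sqrt(2)*b^2 - b^2 - 3*b + 2*sqrt(2)*b + 6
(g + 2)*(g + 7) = g^2 + 9*g + 14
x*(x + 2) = x^2 + 2*x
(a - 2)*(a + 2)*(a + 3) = a^3 + 3*a^2 - 4*a - 12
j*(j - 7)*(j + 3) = j^3 - 4*j^2 - 21*j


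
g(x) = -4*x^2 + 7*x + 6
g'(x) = 7 - 8*x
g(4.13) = -33.32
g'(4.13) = -26.04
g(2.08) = 3.25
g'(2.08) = -9.64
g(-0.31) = 3.45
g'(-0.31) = 9.48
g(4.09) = -32.28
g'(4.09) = -25.72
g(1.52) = 7.40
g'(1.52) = -5.16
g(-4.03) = -87.17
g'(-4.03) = 39.24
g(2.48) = -1.24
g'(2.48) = -12.84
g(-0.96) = -4.41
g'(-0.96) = 14.68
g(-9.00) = -381.00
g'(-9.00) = 79.00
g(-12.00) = -654.00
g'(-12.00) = 103.00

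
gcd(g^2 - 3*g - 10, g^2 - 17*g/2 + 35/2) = g - 5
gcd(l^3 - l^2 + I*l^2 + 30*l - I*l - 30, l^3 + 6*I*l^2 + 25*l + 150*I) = l^2 + I*l + 30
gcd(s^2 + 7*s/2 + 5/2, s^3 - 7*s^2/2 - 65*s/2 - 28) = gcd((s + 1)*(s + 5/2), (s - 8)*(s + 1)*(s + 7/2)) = s + 1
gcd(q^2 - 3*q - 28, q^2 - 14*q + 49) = q - 7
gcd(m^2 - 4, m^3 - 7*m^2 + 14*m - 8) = m - 2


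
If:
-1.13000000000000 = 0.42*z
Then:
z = -2.69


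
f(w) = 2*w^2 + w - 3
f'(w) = 4*w + 1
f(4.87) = 49.30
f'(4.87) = 20.48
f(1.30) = 1.68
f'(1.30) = 6.20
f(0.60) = -1.68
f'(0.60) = 3.40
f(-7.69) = 107.58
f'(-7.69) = -29.76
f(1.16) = 0.85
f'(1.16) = 5.64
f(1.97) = 6.73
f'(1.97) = 8.88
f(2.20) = 8.88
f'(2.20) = 9.80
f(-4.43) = 31.82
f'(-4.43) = -16.72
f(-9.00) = 150.00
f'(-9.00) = -35.00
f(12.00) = 297.00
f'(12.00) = 49.00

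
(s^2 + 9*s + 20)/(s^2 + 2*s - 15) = (s + 4)/(s - 3)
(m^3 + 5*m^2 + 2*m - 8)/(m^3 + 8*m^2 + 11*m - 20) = (m + 2)/(m + 5)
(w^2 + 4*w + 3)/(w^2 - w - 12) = (w + 1)/(w - 4)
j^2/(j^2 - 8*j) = j/(j - 8)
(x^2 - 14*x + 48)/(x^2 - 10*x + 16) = (x - 6)/(x - 2)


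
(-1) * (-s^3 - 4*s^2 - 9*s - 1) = s^3 + 4*s^2 + 9*s + 1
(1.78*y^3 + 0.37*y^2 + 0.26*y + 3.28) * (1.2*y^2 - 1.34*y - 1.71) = 2.136*y^5 - 1.9412*y^4 - 3.2276*y^3 + 2.9549*y^2 - 4.8398*y - 5.6088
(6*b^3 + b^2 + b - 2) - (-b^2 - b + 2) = 6*b^3 + 2*b^2 + 2*b - 4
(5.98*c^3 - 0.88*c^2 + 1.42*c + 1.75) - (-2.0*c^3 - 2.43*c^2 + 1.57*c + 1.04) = 7.98*c^3 + 1.55*c^2 - 0.15*c + 0.71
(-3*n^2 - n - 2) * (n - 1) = -3*n^3 + 2*n^2 - n + 2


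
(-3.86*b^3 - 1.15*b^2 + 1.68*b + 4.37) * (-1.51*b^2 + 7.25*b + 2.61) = 5.8286*b^5 - 26.2485*b^4 - 20.9489*b^3 + 2.5798*b^2 + 36.0673*b + 11.4057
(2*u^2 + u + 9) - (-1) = 2*u^2 + u + 10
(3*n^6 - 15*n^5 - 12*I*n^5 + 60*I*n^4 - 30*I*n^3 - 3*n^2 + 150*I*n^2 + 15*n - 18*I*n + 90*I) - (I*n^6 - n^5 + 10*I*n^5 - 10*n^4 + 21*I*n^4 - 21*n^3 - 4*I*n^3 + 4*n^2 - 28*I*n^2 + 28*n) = 3*n^6 - I*n^6 - 14*n^5 - 22*I*n^5 + 10*n^4 + 39*I*n^4 + 21*n^3 - 26*I*n^3 - 7*n^2 + 178*I*n^2 - 13*n - 18*I*n + 90*I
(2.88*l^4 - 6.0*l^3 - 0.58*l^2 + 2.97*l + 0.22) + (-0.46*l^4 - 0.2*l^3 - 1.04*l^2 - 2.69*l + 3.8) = 2.42*l^4 - 6.2*l^3 - 1.62*l^2 + 0.28*l + 4.02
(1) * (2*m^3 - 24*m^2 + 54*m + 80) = 2*m^3 - 24*m^2 + 54*m + 80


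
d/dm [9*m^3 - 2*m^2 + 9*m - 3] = 27*m^2 - 4*m + 9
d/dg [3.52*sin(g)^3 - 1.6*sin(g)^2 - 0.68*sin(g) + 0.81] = (10.56*sin(g)^2 - 3.2*sin(g) - 0.68)*cos(g)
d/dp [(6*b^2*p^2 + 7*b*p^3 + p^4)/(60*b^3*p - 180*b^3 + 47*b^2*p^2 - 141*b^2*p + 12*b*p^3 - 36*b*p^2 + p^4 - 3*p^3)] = p*(-p*(6*b^2 + 7*b*p + p^2)*(60*b^3 + 94*b^2*p - 141*b^2 + 36*b*p^2 - 72*b*p + 4*p^3 - 9*p^2) + (12*b^2 + 21*b*p + 4*p^2)*(60*b^3*p - 180*b^3 + 47*b^2*p^2 - 141*b^2*p + 12*b*p^3 - 36*b*p^2 + p^4 - 3*p^3))/(60*b^3*p - 180*b^3 + 47*b^2*p^2 - 141*b^2*p + 12*b*p^3 - 36*b*p^2 + p^4 - 3*p^3)^2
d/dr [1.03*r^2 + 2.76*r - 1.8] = 2.06*r + 2.76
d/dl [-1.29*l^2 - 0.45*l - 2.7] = -2.58*l - 0.45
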